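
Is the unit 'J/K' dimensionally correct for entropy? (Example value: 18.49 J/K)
Yes

entropy has SI base units: kg * m^2 / (s^2 * K)
J/K reduces to the same SI base units, so it is a valid unit for entropy.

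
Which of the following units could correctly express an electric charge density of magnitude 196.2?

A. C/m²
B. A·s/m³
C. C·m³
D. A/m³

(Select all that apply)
B

electric charge density has SI base units: A * s / m^3

Checking each option against A * s / m^3:
  A. C/m²: ✗ does not match
  B. A·s/m³: ✓ matches
  C. C·m³: ✗ does not match
  D. A/m³: ✗ does not match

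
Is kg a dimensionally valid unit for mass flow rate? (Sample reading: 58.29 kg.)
No

mass flow rate has SI base units: kg / s
kg does NOT reduce to kg / s; a valid unit for mass flow rate would be e.g. kg/s.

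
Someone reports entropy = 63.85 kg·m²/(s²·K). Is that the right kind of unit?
Yes

entropy has SI base units: kg * m^2 / (s^2 * K)
kg·m²/(s²·K) reduces to the same SI base units, so it is a valid unit for entropy.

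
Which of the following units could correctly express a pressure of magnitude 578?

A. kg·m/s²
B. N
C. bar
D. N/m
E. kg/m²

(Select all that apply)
C

pressure has SI base units: kg / (m * s^2)

Checking each option against kg / (m * s^2):
  A. kg·m/s²: ✗ does not match
  B. N: ✗ does not match
  C. bar: ✓ matches
  D. N/m: ✗ does not match
  E. kg/m²: ✗ does not match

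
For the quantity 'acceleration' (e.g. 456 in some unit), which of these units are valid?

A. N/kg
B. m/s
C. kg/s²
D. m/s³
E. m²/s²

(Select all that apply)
A

acceleration has SI base units: m / s^2

Checking each option against m / s^2:
  A. N/kg: ✓ matches
  B. m/s: ✗ does not match
  C. kg/s²: ✗ does not match
  D. m/s³: ✗ does not match
  E. m²/s²: ✗ does not match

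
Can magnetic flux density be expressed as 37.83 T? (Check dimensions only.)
Yes

magnetic flux density has SI base units: kg / (A * s^2)
T reduces to the same SI base units, so it is a valid unit for magnetic flux density.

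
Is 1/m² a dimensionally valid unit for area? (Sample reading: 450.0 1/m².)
No

area has SI base units: m^2
1/m² does NOT reduce to m^2; a valid unit for area would be e.g. m².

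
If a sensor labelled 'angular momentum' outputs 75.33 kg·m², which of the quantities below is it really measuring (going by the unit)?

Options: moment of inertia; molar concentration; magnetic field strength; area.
moment of inertia

angular momentum should have units dimensionally equivalent to kg * m^2 / s (e.g. kg·m²/s).
The given unit 'kg·m²' reduces to kg * m^2. Of the listed options, that is the dimensionality of moment of inertia.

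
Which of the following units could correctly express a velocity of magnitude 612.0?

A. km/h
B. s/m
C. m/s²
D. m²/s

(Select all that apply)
A

velocity has SI base units: m / s

Checking each option against m / s:
  A. km/h: ✓ matches
  B. s/m: ✗ does not match
  C. m/s²: ✗ does not match
  D. m²/s: ✗ does not match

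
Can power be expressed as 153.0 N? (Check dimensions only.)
No

power has SI base units: kg * m^2 / s^3
N does NOT reduce to kg * m^2 / s^3; a valid unit for power would be e.g. W.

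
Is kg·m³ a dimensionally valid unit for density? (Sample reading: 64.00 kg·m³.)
No

density has SI base units: kg / m^3
kg·m³ does NOT reduce to kg / m^3; a valid unit for density would be e.g. kg/m³.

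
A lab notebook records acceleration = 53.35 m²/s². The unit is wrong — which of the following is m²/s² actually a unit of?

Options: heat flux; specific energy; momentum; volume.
specific energy

acceleration should have units dimensionally equivalent to m / s^2 (e.g. m/s²).
The given unit 'm²/s²' reduces to m^2 / s^2. Of the listed options, that is the dimensionality of specific energy.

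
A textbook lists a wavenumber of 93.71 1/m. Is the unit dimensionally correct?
Yes

wavenumber has SI base units: 1 / m
1/m reduces to the same SI base units, so it is a valid unit for wavenumber.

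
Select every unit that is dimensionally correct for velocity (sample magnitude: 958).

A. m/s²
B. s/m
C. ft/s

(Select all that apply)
C

velocity has SI base units: m / s

Checking each option against m / s:
  A. m/s²: ✗ does not match
  B. s/m: ✗ does not match
  C. ft/s: ✓ matches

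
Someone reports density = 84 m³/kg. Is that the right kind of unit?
No

density has SI base units: kg / m^3
m³/kg does NOT reduce to kg / m^3; a valid unit for density would be e.g. kg/m³.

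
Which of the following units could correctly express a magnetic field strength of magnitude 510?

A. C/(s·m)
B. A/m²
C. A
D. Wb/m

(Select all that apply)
A

magnetic field strength has SI base units: A / m

Checking each option against A / m:
  A. C/(s·m): ✓ matches
  B. A/m²: ✗ does not match
  C. A: ✗ does not match
  D. Wb/m: ✗ does not match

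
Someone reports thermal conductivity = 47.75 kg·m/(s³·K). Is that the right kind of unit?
Yes

thermal conductivity has SI base units: kg * m / (s^3 * K)
kg·m/(s³·K) reduces to the same SI base units, so it is a valid unit for thermal conductivity.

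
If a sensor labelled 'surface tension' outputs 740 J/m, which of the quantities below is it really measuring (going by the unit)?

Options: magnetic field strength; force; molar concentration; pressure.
force

surface tension should have units dimensionally equivalent to kg / s^2 (e.g. N/m).
The given unit 'J/m' reduces to kg * m / s^2. Of the listed options, that is the dimensionality of force.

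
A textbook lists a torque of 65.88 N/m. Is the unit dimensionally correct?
No

torque has SI base units: kg * m^2 / s^2
N/m does NOT reduce to kg * m^2 / s^2; a valid unit for torque would be e.g. N·m.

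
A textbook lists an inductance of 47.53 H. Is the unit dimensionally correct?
Yes

inductance has SI base units: kg * m^2 / (A^2 * s^2)
H reduces to the same SI base units, so it is a valid unit for inductance.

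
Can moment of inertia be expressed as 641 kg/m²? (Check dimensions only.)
No

moment of inertia has SI base units: kg * m^2
kg/m² does NOT reduce to kg * m^2; a valid unit for moment of inertia would be e.g. kg·m².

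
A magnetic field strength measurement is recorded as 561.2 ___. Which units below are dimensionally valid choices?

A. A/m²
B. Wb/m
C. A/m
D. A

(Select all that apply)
C

magnetic field strength has SI base units: A / m

Checking each option against A / m:
  A. A/m²: ✗ does not match
  B. Wb/m: ✗ does not match
  C. A/m: ✓ matches
  D. A: ✗ does not match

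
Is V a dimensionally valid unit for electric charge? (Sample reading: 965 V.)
No

electric charge has SI base units: A * s
V does NOT reduce to A * s; a valid unit for electric charge would be e.g. C.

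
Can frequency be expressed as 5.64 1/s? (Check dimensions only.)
Yes

frequency has SI base units: 1 / s
1/s reduces to the same SI base units, so it is a valid unit for frequency.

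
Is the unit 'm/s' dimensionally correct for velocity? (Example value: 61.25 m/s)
Yes

velocity has SI base units: m / s
m/s reduces to the same SI base units, so it is a valid unit for velocity.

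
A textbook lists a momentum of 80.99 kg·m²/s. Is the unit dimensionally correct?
No

momentum has SI base units: kg * m / s
kg·m²/s does NOT reduce to kg * m / s; a valid unit for momentum would be e.g. kg·m/s.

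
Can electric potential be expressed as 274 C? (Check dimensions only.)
No

electric potential has SI base units: kg * m^2 / (A * s^3)
C does NOT reduce to kg * m^2 / (A * s^3); a valid unit for electric potential would be e.g. V.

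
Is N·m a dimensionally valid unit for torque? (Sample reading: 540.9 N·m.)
Yes

torque has SI base units: kg * m^2 / s^2
N·m reduces to the same SI base units, so it is a valid unit for torque.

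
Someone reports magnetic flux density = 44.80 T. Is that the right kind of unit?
Yes

magnetic flux density has SI base units: kg / (A * s^2)
T reduces to the same SI base units, so it is a valid unit for magnetic flux density.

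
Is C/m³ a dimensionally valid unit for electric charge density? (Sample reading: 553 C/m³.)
Yes

electric charge density has SI base units: A * s / m^3
C/m³ reduces to the same SI base units, so it is a valid unit for electric charge density.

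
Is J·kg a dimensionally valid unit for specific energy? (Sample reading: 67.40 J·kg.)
No

specific energy has SI base units: m^2 / s^2
J·kg does NOT reduce to m^2 / s^2; a valid unit for specific energy would be e.g. J/kg.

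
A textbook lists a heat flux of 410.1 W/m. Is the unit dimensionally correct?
No

heat flux has SI base units: kg / s^3
W/m does NOT reduce to kg / s^3; a valid unit for heat flux would be e.g. W/m².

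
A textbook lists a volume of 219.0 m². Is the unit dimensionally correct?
No

volume has SI base units: m^3
m² does NOT reduce to m^3; a valid unit for volume would be e.g. m³.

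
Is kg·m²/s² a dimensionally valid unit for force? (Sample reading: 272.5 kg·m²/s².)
No

force has SI base units: kg * m / s^2
kg·m²/s² does NOT reduce to kg * m / s^2; a valid unit for force would be e.g. N.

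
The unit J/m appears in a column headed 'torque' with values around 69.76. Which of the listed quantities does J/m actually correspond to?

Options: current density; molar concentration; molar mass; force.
force

torque should have units dimensionally equivalent to kg * m^2 / s^2 (e.g. N·m).
The given unit 'J/m' reduces to kg * m / s^2. Of the listed options, that is the dimensionality of force.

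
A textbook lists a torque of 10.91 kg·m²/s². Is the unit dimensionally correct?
Yes

torque has SI base units: kg * m^2 / s^2
kg·m²/s² reduces to the same SI base units, so it is a valid unit for torque.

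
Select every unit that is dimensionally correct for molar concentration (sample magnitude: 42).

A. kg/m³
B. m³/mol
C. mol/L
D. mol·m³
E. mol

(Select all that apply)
C

molar concentration has SI base units: mol / m^3

Checking each option against mol / m^3:
  A. kg/m³: ✗ does not match
  B. m³/mol: ✗ does not match
  C. mol/L: ✓ matches
  D. mol·m³: ✗ does not match
  E. mol: ✗ does not match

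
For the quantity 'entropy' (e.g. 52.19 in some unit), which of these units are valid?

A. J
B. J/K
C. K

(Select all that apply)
B

entropy has SI base units: kg * m^2 / (s^2 * K)

Checking each option against kg * m^2 / (s^2 * K):
  A. J: ✗ does not match
  B. J/K: ✓ matches
  C. K: ✗ does not match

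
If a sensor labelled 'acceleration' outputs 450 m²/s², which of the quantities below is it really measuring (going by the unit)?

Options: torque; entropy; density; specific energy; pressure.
specific energy

acceleration should have units dimensionally equivalent to m / s^2 (e.g. m/s²).
The given unit 'm²/s²' reduces to m^2 / s^2. Of the listed options, that is the dimensionality of specific energy.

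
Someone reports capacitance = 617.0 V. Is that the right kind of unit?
No

capacitance has SI base units: A^2 * s^4 / (kg * m^2)
V does NOT reduce to A^2 * s^4 / (kg * m^2); a valid unit for capacitance would be e.g. F.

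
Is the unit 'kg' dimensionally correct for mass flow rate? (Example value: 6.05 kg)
No

mass flow rate has SI base units: kg / s
kg does NOT reduce to kg / s; a valid unit for mass flow rate would be e.g. kg/s.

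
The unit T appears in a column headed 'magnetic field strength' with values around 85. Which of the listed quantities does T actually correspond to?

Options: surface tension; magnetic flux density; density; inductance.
magnetic flux density

magnetic field strength should have units dimensionally equivalent to A / m (e.g. A/m).
The given unit 'T' reduces to kg / (A * s^2). Of the listed options, that is the dimensionality of magnetic flux density.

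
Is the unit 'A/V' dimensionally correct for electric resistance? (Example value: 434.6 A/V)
No

electric resistance has SI base units: kg * m^2 / (A^2 * s^3)
A/V does NOT reduce to kg * m^2 / (A^2 * s^3); a valid unit for electric resistance would be e.g. Ω.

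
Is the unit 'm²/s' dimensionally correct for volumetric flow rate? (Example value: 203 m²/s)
No

volumetric flow rate has SI base units: m^3 / s
m²/s does NOT reduce to m^3 / s; a valid unit for volumetric flow rate would be e.g. m³/s.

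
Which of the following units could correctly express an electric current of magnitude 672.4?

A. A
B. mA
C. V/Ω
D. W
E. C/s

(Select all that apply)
A, B, C, E

electric current has SI base units: A

Checking each option against A:
  A. A: ✓ matches
  B. mA: ✓ matches
  C. V/Ω: ✓ matches
  D. W: ✗ does not match
  E. C/s: ✓ matches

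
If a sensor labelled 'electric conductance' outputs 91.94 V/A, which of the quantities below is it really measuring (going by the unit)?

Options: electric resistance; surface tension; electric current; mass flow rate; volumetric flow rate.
electric resistance

electric conductance should have units dimensionally equivalent to A^2 * s^3 / (kg * m^2) (e.g. S).
The given unit 'V/A' reduces to kg * m^2 / (A^2 * s^3). Of the listed options, that is the dimensionality of electric resistance.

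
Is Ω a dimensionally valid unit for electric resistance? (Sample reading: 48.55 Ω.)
Yes

electric resistance has SI base units: kg * m^2 / (A^2 * s^3)
Ω reduces to the same SI base units, so it is a valid unit for electric resistance.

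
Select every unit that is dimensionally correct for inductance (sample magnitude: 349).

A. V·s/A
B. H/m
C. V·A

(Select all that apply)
A

inductance has SI base units: kg * m^2 / (A^2 * s^2)

Checking each option against kg * m^2 / (A^2 * s^2):
  A. V·s/A: ✓ matches
  B. H/m: ✗ does not match
  C. V·A: ✗ does not match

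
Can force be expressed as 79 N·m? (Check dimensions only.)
No

force has SI base units: kg * m / s^2
N·m does NOT reduce to kg * m / s^2; a valid unit for force would be e.g. N.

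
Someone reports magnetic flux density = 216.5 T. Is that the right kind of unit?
Yes

magnetic flux density has SI base units: kg / (A * s^2)
T reduces to the same SI base units, so it is a valid unit for magnetic flux density.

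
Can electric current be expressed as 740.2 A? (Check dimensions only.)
Yes

electric current has SI base units: A
A reduces to the same SI base units, so it is a valid unit for electric current.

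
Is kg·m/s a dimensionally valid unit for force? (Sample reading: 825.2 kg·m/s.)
No

force has SI base units: kg * m / s^2
kg·m/s does NOT reduce to kg * m / s^2; a valid unit for force would be e.g. N.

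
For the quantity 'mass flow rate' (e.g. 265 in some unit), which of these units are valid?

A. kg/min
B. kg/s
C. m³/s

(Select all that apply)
A, B

mass flow rate has SI base units: kg / s

Checking each option against kg / s:
  A. kg/min: ✓ matches
  B. kg/s: ✓ matches
  C. m³/s: ✗ does not match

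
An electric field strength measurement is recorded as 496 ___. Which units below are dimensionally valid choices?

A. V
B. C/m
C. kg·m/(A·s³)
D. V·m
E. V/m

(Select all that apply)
C, E

electric field strength has SI base units: kg * m / (A * s^3)

Checking each option against kg * m / (A * s^3):
  A. V: ✗ does not match
  B. C/m: ✗ does not match
  C. kg·m/(A·s³): ✓ matches
  D. V·m: ✗ does not match
  E. V/m: ✓ matches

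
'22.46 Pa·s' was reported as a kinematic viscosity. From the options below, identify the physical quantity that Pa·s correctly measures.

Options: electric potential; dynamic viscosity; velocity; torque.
dynamic viscosity

kinematic viscosity should have units dimensionally equivalent to m^2 / s (e.g. m²/s).
The given unit 'Pa·s' reduces to kg / (m * s). Of the listed options, that is the dimensionality of dynamic viscosity.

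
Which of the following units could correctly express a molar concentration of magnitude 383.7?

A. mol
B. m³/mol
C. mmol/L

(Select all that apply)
C

molar concentration has SI base units: mol / m^3

Checking each option against mol / m^3:
  A. mol: ✗ does not match
  B. m³/mol: ✗ does not match
  C. mmol/L: ✓ matches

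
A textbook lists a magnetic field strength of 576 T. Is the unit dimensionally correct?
No

magnetic field strength has SI base units: A / m
T does NOT reduce to A / m; a valid unit for magnetic field strength would be e.g. A/m.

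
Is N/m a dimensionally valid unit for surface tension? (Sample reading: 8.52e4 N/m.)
Yes

surface tension has SI base units: kg / s^2
N/m reduces to the same SI base units, so it is a valid unit for surface tension.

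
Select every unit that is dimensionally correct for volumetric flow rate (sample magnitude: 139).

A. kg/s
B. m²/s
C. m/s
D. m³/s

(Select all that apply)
D

volumetric flow rate has SI base units: m^3 / s

Checking each option against m^3 / s:
  A. kg/s: ✗ does not match
  B. m²/s: ✗ does not match
  C. m/s: ✗ does not match
  D. m³/s: ✓ matches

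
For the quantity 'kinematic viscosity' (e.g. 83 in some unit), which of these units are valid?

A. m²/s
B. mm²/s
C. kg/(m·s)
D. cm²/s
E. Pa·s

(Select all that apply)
A, B, D

kinematic viscosity has SI base units: m^2 / s

Checking each option against m^2 / s:
  A. m²/s: ✓ matches
  B. mm²/s: ✓ matches
  C. kg/(m·s): ✗ does not match
  D. cm²/s: ✓ matches
  E. Pa·s: ✗ does not match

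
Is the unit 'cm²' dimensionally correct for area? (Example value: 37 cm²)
Yes

area has SI base units: m^2
cm² reduces to the same SI base units, so it is a valid unit for area.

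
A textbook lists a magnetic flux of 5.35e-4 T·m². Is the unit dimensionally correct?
Yes

magnetic flux has SI base units: kg * m^2 / (A * s^2)
T·m² reduces to the same SI base units, so it is a valid unit for magnetic flux.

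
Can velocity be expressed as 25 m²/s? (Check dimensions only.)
No

velocity has SI base units: m / s
m²/s does NOT reduce to m / s; a valid unit for velocity would be e.g. m/s.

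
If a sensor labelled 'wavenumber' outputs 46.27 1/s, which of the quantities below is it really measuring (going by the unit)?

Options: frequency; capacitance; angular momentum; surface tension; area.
frequency

wavenumber should have units dimensionally equivalent to 1 / m (e.g. 1/m).
The given unit '1/s' reduces to 1 / s. Of the listed options, that is the dimensionality of frequency.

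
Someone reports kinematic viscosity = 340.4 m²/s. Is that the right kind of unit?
Yes

kinematic viscosity has SI base units: m^2 / s
m²/s reduces to the same SI base units, so it is a valid unit for kinematic viscosity.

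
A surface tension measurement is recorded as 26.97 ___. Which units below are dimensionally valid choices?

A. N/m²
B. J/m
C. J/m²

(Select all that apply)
C

surface tension has SI base units: kg / s^2

Checking each option against kg / s^2:
  A. N/m²: ✗ does not match
  B. J/m: ✗ does not match
  C. J/m²: ✓ matches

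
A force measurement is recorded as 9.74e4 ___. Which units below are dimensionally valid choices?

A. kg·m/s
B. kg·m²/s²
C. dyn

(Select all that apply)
C

force has SI base units: kg * m / s^2

Checking each option against kg * m / s^2:
  A. kg·m/s: ✗ does not match
  B. kg·m²/s²: ✗ does not match
  C. dyn: ✓ matches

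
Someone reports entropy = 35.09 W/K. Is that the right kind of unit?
No

entropy has SI base units: kg * m^2 / (s^2 * K)
W/K does NOT reduce to kg * m^2 / (s^2 * K); a valid unit for entropy would be e.g. J/K.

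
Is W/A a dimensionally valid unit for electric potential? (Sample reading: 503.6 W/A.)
Yes

electric potential has SI base units: kg * m^2 / (A * s^3)
W/A reduces to the same SI base units, so it is a valid unit for electric potential.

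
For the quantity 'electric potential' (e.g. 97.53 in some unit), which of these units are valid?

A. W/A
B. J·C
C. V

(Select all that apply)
A, C

electric potential has SI base units: kg * m^2 / (A * s^3)

Checking each option against kg * m^2 / (A * s^3):
  A. W/A: ✓ matches
  B. J·C: ✗ does not match
  C. V: ✓ matches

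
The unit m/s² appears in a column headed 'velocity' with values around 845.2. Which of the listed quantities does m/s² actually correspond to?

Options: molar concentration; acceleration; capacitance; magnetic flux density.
acceleration

velocity should have units dimensionally equivalent to m / s (e.g. m/s).
The given unit 'm/s²' reduces to m / s^2. Of the listed options, that is the dimensionality of acceleration.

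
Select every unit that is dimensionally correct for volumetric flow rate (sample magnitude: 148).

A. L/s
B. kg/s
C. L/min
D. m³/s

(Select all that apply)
A, C, D

volumetric flow rate has SI base units: m^3 / s

Checking each option against m^3 / s:
  A. L/s: ✓ matches
  B. kg/s: ✗ does not match
  C. L/min: ✓ matches
  D. m³/s: ✓ matches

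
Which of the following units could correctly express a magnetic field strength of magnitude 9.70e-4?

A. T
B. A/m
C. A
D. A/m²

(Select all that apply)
B

magnetic field strength has SI base units: A / m

Checking each option against A / m:
  A. T: ✗ does not match
  B. A/m: ✓ matches
  C. A: ✗ does not match
  D. A/m²: ✗ does not match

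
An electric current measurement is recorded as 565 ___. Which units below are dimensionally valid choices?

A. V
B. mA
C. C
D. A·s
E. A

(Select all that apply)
B, E

electric current has SI base units: A

Checking each option against A:
  A. V: ✗ does not match
  B. mA: ✓ matches
  C. C: ✗ does not match
  D. A·s: ✗ does not match
  E. A: ✓ matches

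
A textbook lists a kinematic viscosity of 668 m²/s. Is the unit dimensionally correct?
Yes

kinematic viscosity has SI base units: m^2 / s
m²/s reduces to the same SI base units, so it is a valid unit for kinematic viscosity.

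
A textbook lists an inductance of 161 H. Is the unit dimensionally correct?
Yes

inductance has SI base units: kg * m^2 / (A^2 * s^2)
H reduces to the same SI base units, so it is a valid unit for inductance.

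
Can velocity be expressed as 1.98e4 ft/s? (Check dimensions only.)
Yes

velocity has SI base units: m / s
ft/s reduces to the same SI base units, so it is a valid unit for velocity.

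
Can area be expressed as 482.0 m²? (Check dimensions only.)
Yes

area has SI base units: m^2
m² reduces to the same SI base units, so it is a valid unit for area.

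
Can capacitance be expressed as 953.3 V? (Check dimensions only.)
No

capacitance has SI base units: A^2 * s^4 / (kg * m^2)
V does NOT reduce to A^2 * s^4 / (kg * m^2); a valid unit for capacitance would be e.g. F.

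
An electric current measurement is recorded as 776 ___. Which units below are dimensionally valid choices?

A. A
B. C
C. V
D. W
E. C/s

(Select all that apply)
A, E

electric current has SI base units: A

Checking each option against A:
  A. A: ✓ matches
  B. C: ✗ does not match
  C. V: ✗ does not match
  D. W: ✗ does not match
  E. C/s: ✓ matches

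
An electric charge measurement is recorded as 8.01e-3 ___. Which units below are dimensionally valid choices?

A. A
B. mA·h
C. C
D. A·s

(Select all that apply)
B, C, D

electric charge has SI base units: A * s

Checking each option against A * s:
  A. A: ✗ does not match
  B. mA·h: ✓ matches
  C. C: ✓ matches
  D. A·s: ✓ matches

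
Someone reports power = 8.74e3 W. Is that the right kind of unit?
Yes

power has SI base units: kg * m^2 / s^3
W reduces to the same SI base units, so it is a valid unit for power.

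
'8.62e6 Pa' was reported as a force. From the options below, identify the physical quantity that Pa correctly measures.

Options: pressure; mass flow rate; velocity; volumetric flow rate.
pressure

force should have units dimensionally equivalent to kg * m / s^2 (e.g. N).
The given unit 'Pa' reduces to kg / (m * s^2). Of the listed options, that is the dimensionality of pressure.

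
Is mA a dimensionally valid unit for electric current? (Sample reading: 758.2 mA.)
Yes

electric current has SI base units: A
mA reduces to the same SI base units, so it is a valid unit for electric current.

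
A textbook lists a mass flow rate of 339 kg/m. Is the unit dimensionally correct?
No

mass flow rate has SI base units: kg / s
kg/m does NOT reduce to kg / s; a valid unit for mass flow rate would be e.g. kg/s.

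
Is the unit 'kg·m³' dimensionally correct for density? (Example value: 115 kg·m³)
No

density has SI base units: kg / m^3
kg·m³ does NOT reduce to kg / m^3; a valid unit for density would be e.g. kg/m³.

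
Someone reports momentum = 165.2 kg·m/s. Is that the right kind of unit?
Yes

momentum has SI base units: kg * m / s
kg·m/s reduces to the same SI base units, so it is a valid unit for momentum.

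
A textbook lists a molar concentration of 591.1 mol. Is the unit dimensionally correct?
No

molar concentration has SI base units: mol / m^3
mol does NOT reduce to mol / m^3; a valid unit for molar concentration would be e.g. mol/m³.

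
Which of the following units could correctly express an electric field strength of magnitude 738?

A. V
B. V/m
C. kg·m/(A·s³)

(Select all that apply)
B, C

electric field strength has SI base units: kg * m / (A * s^3)

Checking each option against kg * m / (A * s^3):
  A. V: ✗ does not match
  B. V/m: ✓ matches
  C. kg·m/(A·s³): ✓ matches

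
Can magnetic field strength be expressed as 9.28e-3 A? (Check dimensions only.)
No

magnetic field strength has SI base units: A / m
A does NOT reduce to A / m; a valid unit for magnetic field strength would be e.g. A/m.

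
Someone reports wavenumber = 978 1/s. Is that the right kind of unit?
No

wavenumber has SI base units: 1 / m
1/s does NOT reduce to 1 / m; a valid unit for wavenumber would be e.g. 1/m.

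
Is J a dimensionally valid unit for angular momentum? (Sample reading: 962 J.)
No

angular momentum has SI base units: kg * m^2 / s
J does NOT reduce to kg * m^2 / s; a valid unit for angular momentum would be e.g. kg·m²/s.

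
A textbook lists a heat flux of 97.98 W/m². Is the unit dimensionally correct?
Yes

heat flux has SI base units: kg / s^3
W/m² reduces to the same SI base units, so it is a valid unit for heat flux.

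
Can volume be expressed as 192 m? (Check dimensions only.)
No

volume has SI base units: m^3
m does NOT reduce to m^3; a valid unit for volume would be e.g. m³.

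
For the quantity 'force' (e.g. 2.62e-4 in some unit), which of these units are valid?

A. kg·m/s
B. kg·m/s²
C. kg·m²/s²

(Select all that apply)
B

force has SI base units: kg * m / s^2

Checking each option against kg * m / s^2:
  A. kg·m/s: ✗ does not match
  B. kg·m/s²: ✓ matches
  C. kg·m²/s²: ✗ does not match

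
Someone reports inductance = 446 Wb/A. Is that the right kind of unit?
Yes

inductance has SI base units: kg * m^2 / (A^2 * s^2)
Wb/A reduces to the same SI base units, so it is a valid unit for inductance.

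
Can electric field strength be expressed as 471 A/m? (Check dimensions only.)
No

electric field strength has SI base units: kg * m / (A * s^3)
A/m does NOT reduce to kg * m / (A * s^3); a valid unit for electric field strength would be e.g. V/m.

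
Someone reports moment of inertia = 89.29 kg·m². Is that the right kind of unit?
Yes

moment of inertia has SI base units: kg * m^2
kg·m² reduces to the same SI base units, so it is a valid unit for moment of inertia.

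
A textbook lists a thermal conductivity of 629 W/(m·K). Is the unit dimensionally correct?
Yes

thermal conductivity has SI base units: kg * m / (s^3 * K)
W/(m·K) reduces to the same SI base units, so it is a valid unit for thermal conductivity.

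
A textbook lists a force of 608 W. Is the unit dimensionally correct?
No

force has SI base units: kg * m / s^2
W does NOT reduce to kg * m / s^2; a valid unit for force would be e.g. N.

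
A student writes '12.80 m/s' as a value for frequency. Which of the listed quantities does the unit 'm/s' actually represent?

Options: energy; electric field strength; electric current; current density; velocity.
velocity

frequency should have units dimensionally equivalent to 1 / s (e.g. Hz).
The given unit 'm/s' reduces to m / s. Of the listed options, that is the dimensionality of velocity.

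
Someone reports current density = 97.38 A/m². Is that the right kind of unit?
Yes

current density has SI base units: A / m^2
A/m² reduces to the same SI base units, so it is a valid unit for current density.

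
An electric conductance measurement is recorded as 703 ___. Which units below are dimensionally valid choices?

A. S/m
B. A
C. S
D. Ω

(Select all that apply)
C

electric conductance has SI base units: A^2 * s^3 / (kg * m^2)

Checking each option against A^2 * s^3 / (kg * m^2):
  A. S/m: ✗ does not match
  B. A: ✗ does not match
  C. S: ✓ matches
  D. Ω: ✗ does not match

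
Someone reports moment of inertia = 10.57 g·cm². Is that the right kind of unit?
Yes

moment of inertia has SI base units: kg * m^2
g·cm² reduces to the same SI base units, so it is a valid unit for moment of inertia.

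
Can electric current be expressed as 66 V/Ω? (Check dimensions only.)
Yes

electric current has SI base units: A
V/Ω reduces to the same SI base units, so it is a valid unit for electric current.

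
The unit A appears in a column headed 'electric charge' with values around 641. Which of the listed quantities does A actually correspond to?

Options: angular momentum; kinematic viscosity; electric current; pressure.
electric current

electric charge should have units dimensionally equivalent to A * s (e.g. C).
The given unit 'A' reduces to A. Of the listed options, that is the dimensionality of electric current.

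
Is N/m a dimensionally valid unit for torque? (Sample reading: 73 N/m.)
No

torque has SI base units: kg * m^2 / s^2
N/m does NOT reduce to kg * m^2 / s^2; a valid unit for torque would be e.g. N·m.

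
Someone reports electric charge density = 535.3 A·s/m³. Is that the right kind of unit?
Yes

electric charge density has SI base units: A * s / m^3
A·s/m³ reduces to the same SI base units, so it is a valid unit for electric charge density.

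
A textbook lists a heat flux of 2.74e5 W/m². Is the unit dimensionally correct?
Yes

heat flux has SI base units: kg / s^3
W/m² reduces to the same SI base units, so it is a valid unit for heat flux.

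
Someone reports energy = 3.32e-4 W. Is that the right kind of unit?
No

energy has SI base units: kg * m^2 / s^2
W does NOT reduce to kg * m^2 / s^2; a valid unit for energy would be e.g. J.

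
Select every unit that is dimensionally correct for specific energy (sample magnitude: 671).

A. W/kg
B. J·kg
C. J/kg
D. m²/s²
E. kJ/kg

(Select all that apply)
C, D, E

specific energy has SI base units: m^2 / s^2

Checking each option against m^2 / s^2:
  A. W/kg: ✗ does not match
  B. J·kg: ✗ does not match
  C. J/kg: ✓ matches
  D. m²/s²: ✓ matches
  E. kJ/kg: ✓ matches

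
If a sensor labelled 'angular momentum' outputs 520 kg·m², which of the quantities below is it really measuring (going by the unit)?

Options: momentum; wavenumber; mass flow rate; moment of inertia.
moment of inertia

angular momentum should have units dimensionally equivalent to kg * m^2 / s (e.g. kg·m²/s).
The given unit 'kg·m²' reduces to kg * m^2. Of the listed options, that is the dimensionality of moment of inertia.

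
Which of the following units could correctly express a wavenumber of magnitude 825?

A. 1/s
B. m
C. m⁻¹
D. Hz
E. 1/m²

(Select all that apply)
C

wavenumber has SI base units: 1 / m

Checking each option against 1 / m:
  A. 1/s: ✗ does not match
  B. m: ✗ does not match
  C. m⁻¹: ✓ matches
  D. Hz: ✗ does not match
  E. 1/m²: ✗ does not match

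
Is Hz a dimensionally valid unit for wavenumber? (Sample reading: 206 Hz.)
No

wavenumber has SI base units: 1 / m
Hz does NOT reduce to 1 / m; a valid unit for wavenumber would be e.g. 1/m.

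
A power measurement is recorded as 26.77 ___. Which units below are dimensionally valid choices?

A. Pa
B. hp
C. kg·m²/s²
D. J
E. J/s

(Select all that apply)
B, E

power has SI base units: kg * m^2 / s^3

Checking each option against kg * m^2 / s^3:
  A. Pa: ✗ does not match
  B. hp: ✓ matches
  C. kg·m²/s²: ✗ does not match
  D. J: ✗ does not match
  E. J/s: ✓ matches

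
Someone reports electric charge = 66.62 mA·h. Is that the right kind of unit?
Yes

electric charge has SI base units: A * s
mA·h reduces to the same SI base units, so it is a valid unit for electric charge.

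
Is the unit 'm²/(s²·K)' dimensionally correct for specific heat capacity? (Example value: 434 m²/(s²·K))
Yes

specific heat capacity has SI base units: m^2 / (s^2 * K)
m²/(s²·K) reduces to the same SI base units, so it is a valid unit for specific heat capacity.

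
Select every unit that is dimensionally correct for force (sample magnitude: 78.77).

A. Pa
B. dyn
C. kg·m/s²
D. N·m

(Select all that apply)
B, C

force has SI base units: kg * m / s^2

Checking each option against kg * m / s^2:
  A. Pa: ✗ does not match
  B. dyn: ✓ matches
  C. kg·m/s²: ✓ matches
  D. N·m: ✗ does not match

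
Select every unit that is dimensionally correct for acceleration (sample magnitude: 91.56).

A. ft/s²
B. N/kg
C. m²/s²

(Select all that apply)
A, B

acceleration has SI base units: m / s^2

Checking each option against m / s^2:
  A. ft/s²: ✓ matches
  B. N/kg: ✓ matches
  C. m²/s²: ✗ does not match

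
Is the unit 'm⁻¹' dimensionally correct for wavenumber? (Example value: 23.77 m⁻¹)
Yes

wavenumber has SI base units: 1 / m
m⁻¹ reduces to the same SI base units, so it is a valid unit for wavenumber.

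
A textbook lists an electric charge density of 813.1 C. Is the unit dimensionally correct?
No

electric charge density has SI base units: A * s / m^3
C does NOT reduce to A * s / m^3; a valid unit for electric charge density would be e.g. C/m³.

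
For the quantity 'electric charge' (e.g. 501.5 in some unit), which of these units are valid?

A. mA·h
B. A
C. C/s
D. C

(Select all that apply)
A, D

electric charge has SI base units: A * s

Checking each option against A * s:
  A. mA·h: ✓ matches
  B. A: ✗ does not match
  C. C/s: ✗ does not match
  D. C: ✓ matches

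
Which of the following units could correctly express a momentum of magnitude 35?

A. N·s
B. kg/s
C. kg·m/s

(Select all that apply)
A, C

momentum has SI base units: kg * m / s

Checking each option against kg * m / s:
  A. N·s: ✓ matches
  B. kg/s: ✗ does not match
  C. kg·m/s: ✓ matches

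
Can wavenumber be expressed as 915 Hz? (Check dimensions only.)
No

wavenumber has SI base units: 1 / m
Hz does NOT reduce to 1 / m; a valid unit for wavenumber would be e.g. 1/m.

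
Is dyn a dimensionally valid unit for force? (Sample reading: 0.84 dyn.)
Yes

force has SI base units: kg * m / s^2
dyn reduces to the same SI base units, so it is a valid unit for force.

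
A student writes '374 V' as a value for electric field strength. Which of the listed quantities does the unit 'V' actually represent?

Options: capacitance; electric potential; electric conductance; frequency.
electric potential

electric field strength should have units dimensionally equivalent to kg * m / (A * s^3) (e.g. V/m).
The given unit 'V' reduces to kg * m^2 / (A * s^3). Of the listed options, that is the dimensionality of electric potential.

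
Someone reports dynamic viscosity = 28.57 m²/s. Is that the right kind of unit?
No

dynamic viscosity has SI base units: kg / (m * s)
m²/s does NOT reduce to kg / (m * s); a valid unit for dynamic viscosity would be e.g. Pa·s.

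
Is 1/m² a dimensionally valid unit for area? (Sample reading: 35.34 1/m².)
No

area has SI base units: m^2
1/m² does NOT reduce to m^2; a valid unit for area would be e.g. m².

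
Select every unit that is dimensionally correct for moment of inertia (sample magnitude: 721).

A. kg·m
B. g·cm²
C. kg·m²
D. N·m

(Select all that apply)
B, C

moment of inertia has SI base units: kg * m^2

Checking each option against kg * m^2:
  A. kg·m: ✗ does not match
  B. g·cm²: ✓ matches
  C. kg·m²: ✓ matches
  D. N·m: ✗ does not match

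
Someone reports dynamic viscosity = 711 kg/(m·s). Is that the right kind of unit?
Yes

dynamic viscosity has SI base units: kg / (m * s)
kg/(m·s) reduces to the same SI base units, so it is a valid unit for dynamic viscosity.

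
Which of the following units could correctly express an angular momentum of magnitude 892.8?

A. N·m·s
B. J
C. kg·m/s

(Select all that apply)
A

angular momentum has SI base units: kg * m^2 / s

Checking each option against kg * m^2 / s:
  A. N·m·s: ✓ matches
  B. J: ✗ does not match
  C. kg·m/s: ✗ does not match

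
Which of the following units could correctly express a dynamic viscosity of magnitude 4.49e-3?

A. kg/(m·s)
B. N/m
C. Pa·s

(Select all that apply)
A, C

dynamic viscosity has SI base units: kg / (m * s)

Checking each option against kg / (m * s):
  A. kg/(m·s): ✓ matches
  B. N/m: ✗ does not match
  C. Pa·s: ✓ matches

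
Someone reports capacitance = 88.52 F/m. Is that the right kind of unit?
No

capacitance has SI base units: A^2 * s^4 / (kg * m^2)
F/m does NOT reduce to A^2 * s^4 / (kg * m^2); a valid unit for capacitance would be e.g. F.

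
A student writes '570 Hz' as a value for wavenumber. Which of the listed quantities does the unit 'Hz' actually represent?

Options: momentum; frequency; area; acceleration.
frequency

wavenumber should have units dimensionally equivalent to 1 / m (e.g. 1/m).
The given unit 'Hz' reduces to 1 / s. Of the listed options, that is the dimensionality of frequency.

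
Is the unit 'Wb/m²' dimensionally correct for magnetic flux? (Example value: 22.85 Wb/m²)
No

magnetic flux has SI base units: kg * m^2 / (A * s^2)
Wb/m² does NOT reduce to kg * m^2 / (A * s^2); a valid unit for magnetic flux would be e.g. Wb.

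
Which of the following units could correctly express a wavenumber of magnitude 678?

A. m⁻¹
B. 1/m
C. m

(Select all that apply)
A, B

wavenumber has SI base units: 1 / m

Checking each option against 1 / m:
  A. m⁻¹: ✓ matches
  B. 1/m: ✓ matches
  C. m: ✗ does not match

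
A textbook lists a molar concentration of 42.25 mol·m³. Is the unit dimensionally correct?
No

molar concentration has SI base units: mol / m^3
mol·m³ does NOT reduce to mol / m^3; a valid unit for molar concentration would be e.g. mol/m³.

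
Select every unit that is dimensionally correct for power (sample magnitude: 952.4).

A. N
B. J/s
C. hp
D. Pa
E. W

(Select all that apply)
B, C, E

power has SI base units: kg * m^2 / s^3

Checking each option against kg * m^2 / s^3:
  A. N: ✗ does not match
  B. J/s: ✓ matches
  C. hp: ✓ matches
  D. Pa: ✗ does not match
  E. W: ✓ matches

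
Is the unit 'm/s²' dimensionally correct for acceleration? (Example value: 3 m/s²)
Yes

acceleration has SI base units: m / s^2
m/s² reduces to the same SI base units, so it is a valid unit for acceleration.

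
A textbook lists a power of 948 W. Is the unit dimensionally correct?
Yes

power has SI base units: kg * m^2 / s^3
W reduces to the same SI base units, so it is a valid unit for power.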